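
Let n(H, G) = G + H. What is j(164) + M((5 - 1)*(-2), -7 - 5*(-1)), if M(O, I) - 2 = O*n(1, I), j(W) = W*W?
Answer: 26906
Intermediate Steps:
j(W) = W²
M(O, I) = 2 + O*(1 + I) (M(O, I) = 2 + O*(I + 1) = 2 + O*(1 + I))
j(164) + M((5 - 1)*(-2), -7 - 5*(-1)) = 164² + (2 + ((5 - 1)*(-2))*(1 + (-7 - 5*(-1)))) = 26896 + (2 + (4*(-2))*(1 + (-7 + 5))) = 26896 + (2 - 8*(1 - 2)) = 26896 + (2 - 8*(-1)) = 26896 + (2 + 8) = 26896 + 10 = 26906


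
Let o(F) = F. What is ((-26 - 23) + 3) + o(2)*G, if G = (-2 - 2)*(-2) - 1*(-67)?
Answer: 104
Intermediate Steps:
G = 75 (G = -4*(-2) + 67 = 8 + 67 = 75)
((-26 - 23) + 3) + o(2)*G = ((-26 - 23) + 3) + 2*75 = (-49 + 3) + 150 = -46 + 150 = 104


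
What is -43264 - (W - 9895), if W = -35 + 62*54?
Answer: -36682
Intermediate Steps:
W = 3313 (W = -35 + 3348 = 3313)
-43264 - (W - 9895) = -43264 - (3313 - 9895) = -43264 - 1*(-6582) = -43264 + 6582 = -36682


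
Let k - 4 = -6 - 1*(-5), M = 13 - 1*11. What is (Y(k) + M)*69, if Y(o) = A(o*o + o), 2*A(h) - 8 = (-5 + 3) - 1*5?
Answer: 345/2 ≈ 172.50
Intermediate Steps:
M = 2 (M = 13 - 11 = 2)
k = 3 (k = 4 + (-6 - 1*(-5)) = 4 + (-6 + 5) = 4 - 1 = 3)
A(h) = 1/2 (A(h) = 4 + ((-5 + 3) - 1*5)/2 = 4 + (-2 - 5)/2 = 4 + (1/2)*(-7) = 4 - 7/2 = 1/2)
Y(o) = 1/2
(Y(k) + M)*69 = (1/2 + 2)*69 = (5/2)*69 = 345/2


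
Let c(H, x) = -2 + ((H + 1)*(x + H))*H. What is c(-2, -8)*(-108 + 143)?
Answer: -770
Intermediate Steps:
c(H, x) = -2 + H*(1 + H)*(H + x) (c(H, x) = -2 + ((1 + H)*(H + x))*H = -2 + H*(1 + H)*(H + x))
c(-2, -8)*(-108 + 143) = (-2 + (-2)² + (-2)³ - 2*(-8) - 8*(-2)²)*(-108 + 143) = (-2 + 4 - 8 + 16 - 8*4)*35 = (-2 + 4 - 8 + 16 - 32)*35 = -22*35 = -770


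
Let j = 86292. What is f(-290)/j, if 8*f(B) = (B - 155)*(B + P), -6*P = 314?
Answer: 457015/2071008 ≈ 0.22067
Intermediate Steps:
P = -157/3 (P = -⅙*314 = -157/3 ≈ -52.333)
f(B) = (-155 + B)*(-157/3 + B)/8 (f(B) = ((B - 155)*(B - 157/3))/8 = ((-155 + B)*(-157/3 + B))/8 = (-155 + B)*(-157/3 + B)/8)
f(-290)/j = (24335/24 - 311/12*(-290) + (⅛)*(-290)²)/86292 = (24335/24 + 45095/6 + (⅛)*84100)*(1/86292) = (24335/24 + 45095/6 + 21025/2)*(1/86292) = (457015/24)*(1/86292) = 457015/2071008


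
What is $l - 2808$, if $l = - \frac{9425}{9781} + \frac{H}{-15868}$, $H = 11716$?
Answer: $- \frac{109019882940}{38801227} \approx -2809.7$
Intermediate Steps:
$l = - \frac{66037524}{38801227}$ ($l = - \frac{9425}{9781} + \frac{11716}{-15868} = \left(-9425\right) \frac{1}{9781} + 11716 \left(- \frac{1}{15868}\right) = - \frac{9425}{9781} - \frac{2929}{3967} = - \frac{66037524}{38801227} \approx -1.7019$)
$l - 2808 = - \frac{66037524}{38801227} - 2808 = - \frac{109019882940}{38801227}$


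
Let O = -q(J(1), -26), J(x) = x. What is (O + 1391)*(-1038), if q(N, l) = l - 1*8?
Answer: -1479150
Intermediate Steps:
q(N, l) = -8 + l (q(N, l) = l - 8 = -8 + l)
O = 34 (O = -(-8 - 26) = -1*(-34) = 34)
(O + 1391)*(-1038) = (34 + 1391)*(-1038) = 1425*(-1038) = -1479150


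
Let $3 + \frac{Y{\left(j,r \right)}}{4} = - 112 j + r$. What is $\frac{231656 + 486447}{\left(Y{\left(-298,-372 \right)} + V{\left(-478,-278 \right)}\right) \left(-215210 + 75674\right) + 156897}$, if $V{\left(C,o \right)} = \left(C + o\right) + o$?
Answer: $- \frac{718103}{18274873023} \approx -3.9295 \cdot 10^{-5}$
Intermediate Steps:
$V{\left(C,o \right)} = C + 2 o$
$Y{\left(j,r \right)} = -12 - 448 j + 4 r$ ($Y{\left(j,r \right)} = -12 + 4 \left(- 112 j + r\right) = -12 + 4 \left(r - 112 j\right) = -12 - \left(- 4 r + 448 j\right) = -12 - 448 j + 4 r$)
$\frac{231656 + 486447}{\left(Y{\left(-298,-372 \right)} + V{\left(-478,-278 \right)}\right) \left(-215210 + 75674\right) + 156897} = \frac{231656 + 486447}{\left(\left(-12 - -133504 + 4 \left(-372\right)\right) + \left(-478 + 2 \left(-278\right)\right)\right) \left(-215210 + 75674\right) + 156897} = \frac{718103}{\left(\left(-12 + 133504 - 1488\right) - 1034\right) \left(-139536\right) + 156897} = \frac{718103}{\left(132004 - 1034\right) \left(-139536\right) + 156897} = \frac{718103}{130970 \left(-139536\right) + 156897} = \frac{718103}{-18275029920 + 156897} = \frac{718103}{-18274873023} = 718103 \left(- \frac{1}{18274873023}\right) = - \frac{718103}{18274873023}$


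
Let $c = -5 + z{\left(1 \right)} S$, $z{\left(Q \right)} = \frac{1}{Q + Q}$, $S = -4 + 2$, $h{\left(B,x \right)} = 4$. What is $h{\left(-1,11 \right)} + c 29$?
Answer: $-170$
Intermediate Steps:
$S = -2$
$z{\left(Q \right)} = \frac{1}{2 Q}$
$c = -6$ ($c = -5 + \frac{1}{2 \cdot 1} \left(-2\right) = -5 + \frac{1}{2} \cdot 1 \left(-2\right) = -5 + \frac{1}{2} \left(-2\right) = -5 - 1 = -6$)
$h{\left(-1,11 \right)} + c 29 = 4 - 174 = -170$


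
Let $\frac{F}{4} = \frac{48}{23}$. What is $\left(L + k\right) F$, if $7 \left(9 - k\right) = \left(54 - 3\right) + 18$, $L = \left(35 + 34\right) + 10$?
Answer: $\frac{105024}{161} \approx 652.32$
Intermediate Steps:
$F = \frac{192}{23}$ ($F = 4 \cdot \frac{48}{23} = \frac{192}{23} \approx 8.3478$)
$L = 79$ ($L = 69 + 10 = 79$)
$k = - \frac{6}{7}$ ($k = 9 - \frac{\left(54 - 3\right) + 18}{7} = 9 - \frac{51 + 18}{7} = 9 - \frac{69}{7} = - \frac{6}{7} \approx -0.85714$)
$\left(L + k\right) F = \left(79 - \frac{6}{7}\right) \frac{192}{23} = \frac{547}{7} \cdot \frac{192}{23} = \frac{105024}{161}$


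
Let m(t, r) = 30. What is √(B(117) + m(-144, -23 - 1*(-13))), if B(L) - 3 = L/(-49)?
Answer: 10*√15/7 ≈ 5.5328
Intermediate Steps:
B(L) = 3 - L/49 (B(L) = 3 + L/(-49) = 3 + L*(-1/49) = 3 - L/49)
√(B(117) + m(-144, -23 - 1*(-13))) = √((3 - 1/49*117) + 30) = √((3 - 117/49) + 30) = √(30/49 + 30) = √(1500/49) = 10*√15/7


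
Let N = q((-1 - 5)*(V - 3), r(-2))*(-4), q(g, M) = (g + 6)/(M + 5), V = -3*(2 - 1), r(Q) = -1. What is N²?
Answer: 1764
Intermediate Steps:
V = -3 (V = -3*1 = -3)
q(g, M) = (6 + g)/(5 + M)
N = -42 (N = ((6 + (-1 - 5)*(-3 - 3))/(5 - 1))*(-4) = ((6 - 6*(-6))/4)*(-4) = ((6 + 36)/4)*(-4) = ((¼)*42)*(-4) = (21/2)*(-4) = -42)
N² = (-42)² = 1764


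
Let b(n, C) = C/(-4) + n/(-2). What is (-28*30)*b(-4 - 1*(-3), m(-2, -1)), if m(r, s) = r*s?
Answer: 0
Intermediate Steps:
b(n, C) = -n/2 - C/4 (b(n, C) = C*(-¼) + n*(-½) = -C/4 - n/2 = -n/2 - C/4)
(-28*30)*b(-4 - 1*(-3), m(-2, -1)) = (-28*30)*(-(-4 - 1*(-3))/2 - (-1)*(-1)/2) = -840*(-(-4 + 3)/2 - ¼*2) = -840*(-½*(-1) - ½) = -840*(½ - ½) = -840*0 = 0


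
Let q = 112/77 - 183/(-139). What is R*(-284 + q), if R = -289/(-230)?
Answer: -124269711/351670 ≈ -353.37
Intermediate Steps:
R = 289/230 (R = -289*(-1/230) = 289/230 ≈ 1.2565)
q = 4237/1529 (q = 112*(1/77) - 183*(-1/139) = 16/11 + 183/139 = 4237/1529 ≈ 2.7711)
R*(-284 + q) = 289*(-284 + 4237/1529)/230 = (289/230)*(-429999/1529) = -124269711/351670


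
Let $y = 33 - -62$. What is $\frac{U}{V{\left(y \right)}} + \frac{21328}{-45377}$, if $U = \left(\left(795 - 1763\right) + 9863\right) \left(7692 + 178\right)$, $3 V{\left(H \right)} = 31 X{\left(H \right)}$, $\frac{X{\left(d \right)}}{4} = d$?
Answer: $\frac{952941563431}{53454106} \approx 17827.0$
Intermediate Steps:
$y = 95$ ($y = 33 + 62 = 95$)
$X{\left(d \right)} = 4 d$
$V{\left(H \right)} = \frac{124 H}{3}$ ($V{\left(H \right)} = \frac{31 \cdot 4 H}{3} = \frac{124 H}{3}$)
$U = 70003650$ ($U = \left(-968 + 9863\right) 7870 = 8895 \cdot 7870 = 70003650$)
$\frac{U}{V{\left(y \right)}} + \frac{21328}{-45377} = \frac{70003650}{\frac{124}{3} \cdot 95} + \frac{21328}{-45377} = \frac{70003650}{\frac{11780}{3}} + 21328 \left(- \frac{1}{45377}\right) = 70003650 \cdot \frac{3}{11780} - \frac{21328}{45377} = \frac{21001095}{1178} - \frac{21328}{45377} = \frac{952941563431}{53454106}$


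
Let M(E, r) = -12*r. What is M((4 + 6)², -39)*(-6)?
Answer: -2808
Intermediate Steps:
M((4 + 6)², -39)*(-6) = -12*(-39)*(-6) = 468*(-6) = -2808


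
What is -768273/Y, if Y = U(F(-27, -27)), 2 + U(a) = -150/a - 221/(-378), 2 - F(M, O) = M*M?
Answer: 211126030038/332245 ≈ 6.3545e+5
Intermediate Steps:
F(M, O) = 2 - M² (F(M, O) = 2 - M*M = 2 - M²)
U(a) = -535/378 - 150/a (U(a) = -2 + (-150/a - 221/(-378)) = -2 + (-150/a - 221*(-1/378)) = -2 + (-150/a + 221/378) = -2 + (221/378 - 150/a) = -535/378 - 150/a)
Y = -332245/274806 (Y = -535/378 - 150/(2 - 1*(-27)²) = -535/378 - 150/(2 - 1*729) = -535/378 - 150/(2 - 729) = -535/378 - 150/(-727) = -535/378 - 150*(-1/727) = -535/378 + 150/727 = -332245/274806 ≈ -1.2090)
-768273/Y = -768273/(-332245/274806) = -768273*(-274806/332245) = 211126030038/332245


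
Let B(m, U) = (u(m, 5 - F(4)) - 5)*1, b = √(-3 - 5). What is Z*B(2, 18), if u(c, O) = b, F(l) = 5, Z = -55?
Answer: 275 - 110*I*√2 ≈ 275.0 - 155.56*I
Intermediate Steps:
b = 2*I*√2 (b = √(-8) = 2*I*√2 ≈ 2.8284*I)
u(c, O) = 2*I*√2
B(m, U) = -5 + 2*I*√2 (B(m, U) = (2*I*√2 - 5)*1 = (-5 + 2*I*√2)*1 = -5 + 2*I*√2)
Z*B(2, 18) = -55*(-5 + 2*I*√2) = 275 - 110*I*√2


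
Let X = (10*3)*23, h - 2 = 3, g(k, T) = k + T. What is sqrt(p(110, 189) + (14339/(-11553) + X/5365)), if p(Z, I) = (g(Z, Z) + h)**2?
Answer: 2*sqrt(1944842745813910962)/12396369 ≈ 225.00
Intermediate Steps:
g(k, T) = T + k
h = 5 (h = 2 + 3 = 5)
X = 690 (X = 30*23 = 690)
p(Z, I) = (5 + 2*Z)**2 (p(Z, I) = ((Z + Z) + 5)**2 = (2*Z + 5)**2 = (5 + 2*Z)**2)
sqrt(p(110, 189) + (14339/(-11553) + X/5365)) = sqrt((5 + 2*110)**2 + (14339/(-11553) + 690/5365)) = sqrt((5 + 220)**2 + (14339*(-1/11553) + 690*(1/5365))) = sqrt(225**2 + (-14339/11553 + 138/1073)) = sqrt(50625 - 13791433/12396369) = sqrt(627552389192/12396369) = 2*sqrt(1944842745813910962)/12396369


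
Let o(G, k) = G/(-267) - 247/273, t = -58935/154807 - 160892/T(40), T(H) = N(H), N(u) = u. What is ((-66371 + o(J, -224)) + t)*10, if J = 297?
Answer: -203678887554089/289334283 ≈ -7.0396e+5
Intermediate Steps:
T(H) = H
t = -6227391311/1548070 (t = -58935/154807 - 160892/40 = -58935*1/154807 - 160892*1/40 = -58935/154807 - 40223/10 = -6227391311/1548070 ≈ -4022.7)
o(G, k) = -19/21 - G/267 (o(G, k) = G*(-1/267) - 247*1/273 = -G/267 - 19/21 = -19/21 - G/267)
((-66371 + o(J, -224)) + t)*10 = ((-66371 + (-19/21 - 1/267*297)) - 6227391311/1548070)*10 = ((-66371 + (-19/21 - 99/89)) - 6227391311/1548070)*10 = ((-66371 - 3770/1869) - 6227391311/1548070)*10 = (-124051169/1869 - 6227391311/1548070)*10 = -203678887554089/2893342830*10 = -203678887554089/289334283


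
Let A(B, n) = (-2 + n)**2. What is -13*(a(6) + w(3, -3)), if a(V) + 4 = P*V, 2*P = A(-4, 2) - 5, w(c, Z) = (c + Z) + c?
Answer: 208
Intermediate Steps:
w(c, Z) = Z + 2*c (w(c, Z) = (Z + c) + c = Z + 2*c)
P = -5/2 (P = ((-2 + 2)**2 - 5)/2 = (0**2 - 5)/2 = (0 - 5)/2 = (1/2)*(-5) = -5/2 ≈ -2.5000)
a(V) = -4 - 5*V/2
-13*(a(6) + w(3, -3)) = -13*((-4 - 5/2*6) + (-3 + 2*3)) = -13*((-4 - 15) + (-3 + 6)) = -13*(-19 + 3) = -13*(-16) = 208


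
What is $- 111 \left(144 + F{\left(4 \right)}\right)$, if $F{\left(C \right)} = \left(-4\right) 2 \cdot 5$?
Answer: $-11544$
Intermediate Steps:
$F{\left(C \right)} = -40$ ($F{\left(C \right)} = \left(-8\right) 5 = -40$)
$- 111 \left(144 + F{\left(4 \right)}\right) = - 111 \left(144 - 40\right) = \left(-111\right) 104 = -11544$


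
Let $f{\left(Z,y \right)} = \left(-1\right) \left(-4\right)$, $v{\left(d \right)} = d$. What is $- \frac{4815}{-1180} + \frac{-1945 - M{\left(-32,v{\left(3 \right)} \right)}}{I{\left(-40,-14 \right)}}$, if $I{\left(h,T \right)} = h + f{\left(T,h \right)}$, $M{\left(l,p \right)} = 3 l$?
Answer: $\frac{58879}{1062} \approx 55.442$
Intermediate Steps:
$f{\left(Z,y \right)} = 4$
$I{\left(h,T \right)} = 4 + h$ ($I{\left(h,T \right)} = h + 4 = 4 + h$)
$- \frac{4815}{-1180} + \frac{-1945 - M{\left(-32,v{\left(3 \right)} \right)}}{I{\left(-40,-14 \right)}} = - \frac{4815}{-1180} + \frac{-1945 - 3 \left(-32\right)}{4 - 40} = \left(-4815\right) \left(- \frac{1}{1180}\right) + \frac{-1945 - -96}{-36} = \frac{963}{236} + \left(-1945 + 96\right) \left(- \frac{1}{36}\right) = \frac{963}{236} - - \frac{1849}{36} = \frac{963}{236} + \frac{1849}{36} = \frac{58879}{1062}$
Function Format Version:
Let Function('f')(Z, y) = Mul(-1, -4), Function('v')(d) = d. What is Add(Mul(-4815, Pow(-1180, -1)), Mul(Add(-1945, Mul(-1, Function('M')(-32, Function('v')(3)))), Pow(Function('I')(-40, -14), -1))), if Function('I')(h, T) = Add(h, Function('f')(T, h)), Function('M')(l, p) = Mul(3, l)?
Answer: Rational(58879, 1062) ≈ 55.442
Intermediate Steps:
Function('f')(Z, y) = 4
Function('I')(h, T) = Add(4, h) (Function('I')(h, T) = Add(h, 4) = Add(4, h))
Add(Mul(-4815, Pow(-1180, -1)), Mul(Add(-1945, Mul(-1, Function('M')(-32, Function('v')(3)))), Pow(Function('I')(-40, -14), -1))) = Add(Mul(-4815, Pow(-1180, -1)), Mul(Add(-1945, Mul(-1, Mul(3, -32))), Pow(Add(4, -40), -1))) = Add(Mul(-4815, Rational(-1, 1180)), Mul(Add(-1945, Mul(-1, -96)), Pow(-36, -1))) = Add(Rational(963, 236), Mul(Add(-1945, 96), Rational(-1, 36))) = Add(Rational(963, 236), Mul(-1849, Rational(-1, 36))) = Add(Rational(963, 236), Rational(1849, 36)) = Rational(58879, 1062)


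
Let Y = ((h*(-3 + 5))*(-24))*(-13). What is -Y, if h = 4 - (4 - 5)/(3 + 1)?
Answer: -2652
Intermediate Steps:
h = 17/4 (h = 4 - (-1)/4 = 4 - 1*(-¼) = 4 + ¼ = 17/4 ≈ 4.2500)
Y = 2652 (Y = ((17*(-3 + 5)/4)*(-24))*(-13) = (((17/4)*2)*(-24))*(-13) = ((17/2)*(-24))*(-13) = -204*(-13) = 2652)
-Y = -1*2652 = -2652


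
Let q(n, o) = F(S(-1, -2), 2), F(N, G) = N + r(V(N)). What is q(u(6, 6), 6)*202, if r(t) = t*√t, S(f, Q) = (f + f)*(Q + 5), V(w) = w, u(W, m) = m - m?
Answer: -1212 - 1212*I*√6 ≈ -1212.0 - 2968.8*I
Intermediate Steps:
u(W, m) = 0
S(f, Q) = 2*f*(5 + Q) (S(f, Q) = (2*f)*(5 + Q) = 2*f*(5 + Q))
r(t) = t^(3/2)
F(N, G) = N + N^(3/2)
q(n, o) = -6 - 6*I*√6 (q(n, o) = 2*(-1)*(5 - 2) + (2*(-1)*(5 - 2))^(3/2) = 2*(-1)*3 + (2*(-1)*3)^(3/2) = -6 + (-6)^(3/2) = -6 - 6*I*√6)
q(u(6, 6), 6)*202 = (-6 - 6*I*√6)*202 = -1212 - 1212*I*√6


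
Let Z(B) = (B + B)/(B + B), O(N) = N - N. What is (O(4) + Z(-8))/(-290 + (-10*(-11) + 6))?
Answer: -1/174 ≈ -0.0057471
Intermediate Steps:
O(N) = 0
Z(B) = 1 (Z(B) = (2*B)/((2*B)) = (2*B)*(1/(2*B)) = 1)
(O(4) + Z(-8))/(-290 + (-10*(-11) + 6)) = (0 + 1)/(-290 + (-10*(-11) + 6)) = 1/(-290 + (110 + 6)) = 1/(-290 + 116) = 1/(-174) = 1*(-1/174) = -1/174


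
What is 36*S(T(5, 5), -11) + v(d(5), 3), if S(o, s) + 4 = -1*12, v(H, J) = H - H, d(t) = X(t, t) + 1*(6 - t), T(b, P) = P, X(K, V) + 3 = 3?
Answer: -576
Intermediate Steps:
X(K, V) = 0 (X(K, V) = -3 + 3 = 0)
d(t) = 6 - t (d(t) = 0 + 1*(6 - t) = 0 + (6 - t) = 6 - t)
v(H, J) = 0
S(o, s) = -16 (S(o, s) = -4 - 1*12 = -4 - 12 = -16)
36*S(T(5, 5), -11) + v(d(5), 3) = 36*(-16) + 0 = -576 + 0 = -576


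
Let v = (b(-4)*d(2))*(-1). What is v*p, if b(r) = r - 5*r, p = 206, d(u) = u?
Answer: -6592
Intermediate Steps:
b(r) = -4*r
v = -32 (v = (-4*(-4)*2)*(-1) = (16*2)*(-1) = 32*(-1) = -32)
v*p = -32*206 = -6592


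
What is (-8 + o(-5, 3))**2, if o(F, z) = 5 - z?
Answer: 36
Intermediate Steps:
(-8 + o(-5, 3))**2 = (-8 + (5 - 1*3))**2 = (-8 + (5 - 3))**2 = (-8 + 2)**2 = (-6)**2 = 36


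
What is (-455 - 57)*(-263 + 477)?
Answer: -109568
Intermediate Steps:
(-455 - 57)*(-263 + 477) = -512*214 = -109568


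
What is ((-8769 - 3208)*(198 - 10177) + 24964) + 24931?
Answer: 119568378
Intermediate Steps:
((-8769 - 3208)*(198 - 10177) + 24964) + 24931 = (-11977*(-9979) + 24964) + 24931 = (119518483 + 24964) + 24931 = 119543447 + 24931 = 119568378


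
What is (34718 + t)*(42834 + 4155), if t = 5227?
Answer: 1876975605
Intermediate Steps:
(34718 + t)*(42834 + 4155) = (34718 + 5227)*(42834 + 4155) = 39945*46989 = 1876975605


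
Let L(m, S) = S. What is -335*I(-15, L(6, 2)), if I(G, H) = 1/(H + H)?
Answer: -335/4 ≈ -83.750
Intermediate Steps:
I(G, H) = 1/(2*H)
-335*I(-15, L(6, 2)) = -335/(2*2) = -335*1/4 = -335/4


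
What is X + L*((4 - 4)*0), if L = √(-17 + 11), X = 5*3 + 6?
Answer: 21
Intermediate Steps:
X = 21 (X = 15 + 6 = 21)
L = I*√6 (L = √(-6) = I*√6 ≈ 2.4495*I)
X + L*((4 - 4)*0) = 21 + (I*√6)*((4 - 4)*0) = 21 + (I*√6)*(0*0) = 21 + (I*√6)*0 = 21 + 0 = 21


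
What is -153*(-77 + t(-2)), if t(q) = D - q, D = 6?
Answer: 10557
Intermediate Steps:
t(q) = 6 - q
-153*(-77 + t(-2)) = -153*(-77 + (6 - 1*(-2))) = -153*(-77 + (6 + 2)) = -153*(-77 + 8) = -153*(-69) = 10557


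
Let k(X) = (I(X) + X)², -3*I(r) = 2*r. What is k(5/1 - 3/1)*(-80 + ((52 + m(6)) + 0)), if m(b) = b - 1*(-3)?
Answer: -76/9 ≈ -8.4444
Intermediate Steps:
I(r) = -2*r/3
m(b) = 3 + b (m(b) = b + 3 = 3 + b)
k(X) = X²/9 (k(X) = (-2*X/3 + X)² = (X/3)² = X²/9)
k(5/1 - 3/1)*(-80 + ((52 + m(6)) + 0)) = ((5/1 - 3/1)²/9)*(-80 + ((52 + (3 + 6)) + 0)) = ((5*1 - 3*1)²/9)*(-80 + ((52 + 9) + 0)) = ((5 - 3)²/9)*(-80 + (61 + 0)) = ((⅑)*2²)*(-80 + 61) = ((⅑)*4)*(-19) = (4/9)*(-19) = -76/9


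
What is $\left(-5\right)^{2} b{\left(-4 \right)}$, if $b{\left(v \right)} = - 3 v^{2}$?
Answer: $-1200$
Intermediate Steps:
$\left(-5\right)^{2} b{\left(-4 \right)} = \left(-5\right)^{2} \left(- 3 \left(-4\right)^{2}\right) = 25 \left(\left(-3\right) 16\right) = 25 \left(-48\right) = -1200$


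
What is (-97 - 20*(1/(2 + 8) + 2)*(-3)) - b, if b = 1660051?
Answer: -1660022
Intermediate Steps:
(-97 - 20*(1/(2 + 8) + 2)*(-3)) - b = (-97 - 20*(1/(2 + 8) + 2)*(-3)) - 1*1660051 = (-97 - 20*(1/10 + 2)*(-3)) - 1660051 = (-97 - 20*(⅒ + 2)*(-3)) - 1660051 = (-97 - 42*(-3)) - 1660051 = (-97 - 20*(-63/10)) - 1660051 = (-97 + 126) - 1660051 = 29 - 1660051 = -1660022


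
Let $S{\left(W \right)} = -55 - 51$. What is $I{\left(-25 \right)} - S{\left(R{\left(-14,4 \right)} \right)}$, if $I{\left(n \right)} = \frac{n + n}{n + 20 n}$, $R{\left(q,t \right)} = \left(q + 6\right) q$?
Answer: $\frac{2228}{21} \approx 106.1$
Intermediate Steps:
$R{\left(q,t \right)} = q \left(6 + q\right)$ ($R{\left(q,t \right)} = \left(6 + q\right) q = q \left(6 + q\right)$)
$S{\left(W \right)} = -106$ ($S{\left(W \right)} = -55 - 51 = -106$)
$I{\left(n \right)} = \frac{2}{21}$ ($I{\left(n \right)} = \frac{2 n}{21 n} = 2 n \frac{1}{21 n} = \frac{2}{21}$)
$I{\left(-25 \right)} - S{\left(R{\left(-14,4 \right)} \right)} = \frac{2}{21} - -106 = \frac{2}{21} + 106 = \frac{2228}{21}$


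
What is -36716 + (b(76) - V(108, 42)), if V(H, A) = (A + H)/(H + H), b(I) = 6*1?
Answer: -1321585/36 ≈ -36711.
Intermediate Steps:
b(I) = 6
V(H, A) = (A + H)/(2*H) (V(H, A) = (A + H)/((2*H)) = (A + H)*(1/(2*H)) = (A + H)/(2*H))
-36716 + (b(76) - V(108, 42)) = -36716 + (6 - (42 + 108)/(2*108)) = -36716 + (6 - 150/(2*108)) = -36716 + (6 - 1*25/36) = -36716 + (6 - 25/36) = -36716 + 191/36 = -1321585/36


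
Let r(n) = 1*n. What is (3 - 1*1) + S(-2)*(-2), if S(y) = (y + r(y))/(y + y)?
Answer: 0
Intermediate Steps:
r(n) = n
S(y) = 1 (S(y) = (y + y)/(y + y) = (2*y)/((2*y)) = (2*y)*(1/(2*y)) = 1)
(3 - 1*1) + S(-2)*(-2) = (3 - 1*1) + 1*(-2) = (3 - 1) - 2 = 2 - 2 = 0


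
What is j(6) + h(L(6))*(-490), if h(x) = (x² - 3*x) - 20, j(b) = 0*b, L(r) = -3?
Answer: 980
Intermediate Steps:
j(b) = 0
h(x) = -20 + x² - 3*x
j(6) + h(L(6))*(-490) = 0 + (-20 + (-3)² - 3*(-3))*(-490) = 0 + (-20 + 9 + 9)*(-490) = 0 - 2*(-490) = 0 + 980 = 980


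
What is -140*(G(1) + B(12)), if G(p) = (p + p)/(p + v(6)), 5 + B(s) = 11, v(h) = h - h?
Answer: -1120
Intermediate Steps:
v(h) = 0
B(s) = 6 (B(s) = -5 + 11 = 6)
G(p) = 2 (G(p) = (p + p)/(p + 0) = (2*p)/p = 2)
-140*(G(1) + B(12)) = -140*(2 + 6) = -140*8 = -1120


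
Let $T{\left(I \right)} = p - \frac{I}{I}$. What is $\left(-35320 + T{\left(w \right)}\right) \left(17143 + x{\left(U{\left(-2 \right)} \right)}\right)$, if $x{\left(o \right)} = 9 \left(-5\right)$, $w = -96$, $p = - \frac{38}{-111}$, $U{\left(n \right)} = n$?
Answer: $- \frac{67034299114}{111} \approx -6.0391 \cdot 10^{8}$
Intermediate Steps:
$p = \frac{38}{111}$ ($p = \left(-38\right) \left(- \frac{1}{111}\right) = \frac{38}{111} \approx 0.34234$)
$x{\left(o \right)} = -45$
$T{\left(I \right)} = - \frac{73}{111}$ ($T{\left(I \right)} = \frac{38}{111} - \frac{I}{I} = \frac{38}{111} - 1 = - \frac{73}{111}$)
$\left(-35320 + T{\left(w \right)}\right) \left(17143 + x{\left(U{\left(-2 \right)} \right)}\right) = \left(-35320 - \frac{73}{111}\right) \left(17143 - 45\right) = \left(- \frac{3920593}{111}\right) 17098 = - \frac{67034299114}{111}$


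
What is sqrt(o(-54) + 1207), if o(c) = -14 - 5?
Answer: 6*sqrt(33) ≈ 34.467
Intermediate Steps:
o(c) = -19
sqrt(o(-54) + 1207) = sqrt(-19 + 1207) = sqrt(1188) = 6*sqrt(33)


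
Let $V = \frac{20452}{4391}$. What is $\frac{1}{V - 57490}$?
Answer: $- \frac{4391}{252418138} \approx -1.7396 \cdot 10^{-5}$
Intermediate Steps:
$V = \frac{20452}{4391}$ ($V = 20452 \cdot \frac{1}{4391} = \frac{20452}{4391} \approx 4.6577$)
$\frac{1}{V - 57490} = \frac{1}{\frac{20452}{4391} - 57490} = \frac{1}{- \frac{252418138}{4391}} = - \frac{4391}{252418138}$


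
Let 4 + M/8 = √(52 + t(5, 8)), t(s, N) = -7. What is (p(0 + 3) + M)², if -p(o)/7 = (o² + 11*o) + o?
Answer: 123289 - 16656*√5 ≈ 86045.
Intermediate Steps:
p(o) = -84*o - 7*o² (p(o) = -7*((o² + 11*o) + o) = -7*(o² + 12*o) = -84*o - 7*o²)
M = -32 + 24*√5 (M = -32 + 8*√(52 - 7) = -32 + 8*√45 = -32 + 8*(3*√5) = -32 + 24*√5 ≈ 21.666)
(p(0 + 3) + M)² = (-7*(0 + 3)*(12 + (0 + 3)) + (-32 + 24*√5))² = (-7*3*(12 + 3) + (-32 + 24*√5))² = (-7*3*15 + (-32 + 24*√5))² = (-315 + (-32 + 24*√5))² = (-347 + 24*√5)²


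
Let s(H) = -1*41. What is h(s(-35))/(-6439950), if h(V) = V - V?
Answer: 0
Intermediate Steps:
s(H) = -41
h(V) = 0
h(s(-35))/(-6439950) = 0/(-6439950) = 0*(-1/6439950) = 0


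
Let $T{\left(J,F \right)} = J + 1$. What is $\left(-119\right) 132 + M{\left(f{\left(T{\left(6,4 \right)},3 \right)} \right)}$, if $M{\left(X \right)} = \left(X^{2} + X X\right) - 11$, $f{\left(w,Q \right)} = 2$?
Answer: $-15711$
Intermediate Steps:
$T{\left(J,F \right)} = 1 + J$
$M{\left(X \right)} = -11 + 2 X^{2}$ ($M{\left(X \right)} = \left(X^{2} + X^{2}\right) - 11 = 2 X^{2} - 11 = -11 + 2 X^{2}$)
$\left(-119\right) 132 + M{\left(f{\left(T{\left(6,4 \right)},3 \right)} \right)} = \left(-119\right) 132 - \left(11 - 2 \cdot 2^{2}\right) = -15708 + \left(-11 + 2 \cdot 4\right) = -15708 + \left(-11 + 8\right) = -15708 - 3 = -15711$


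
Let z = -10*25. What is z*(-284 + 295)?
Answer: -2750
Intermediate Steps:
z = -250
z*(-284 + 295) = -250*(-284 + 295) = -250*11 = -2750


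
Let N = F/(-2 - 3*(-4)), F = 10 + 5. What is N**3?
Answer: 27/8 ≈ 3.3750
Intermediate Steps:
F = 15
N = 3/2 (N = 15/(-2 - 3*(-4)) = 15/(-2 + 12) = 15/10 = 15*(1/10) = 3/2 ≈ 1.5000)
N**3 = (3/2)**3 = 27/8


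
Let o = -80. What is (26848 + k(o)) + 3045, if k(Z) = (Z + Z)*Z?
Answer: 42693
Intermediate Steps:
k(Z) = 2*Z² (k(Z) = (2*Z)*Z = 2*Z²)
(26848 + k(o)) + 3045 = (26848 + 2*(-80)²) + 3045 = (26848 + 2*6400) + 3045 = (26848 + 12800) + 3045 = 39648 + 3045 = 42693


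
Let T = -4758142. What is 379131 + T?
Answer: -4379011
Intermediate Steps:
379131 + T = 379131 - 4758142 = -4379011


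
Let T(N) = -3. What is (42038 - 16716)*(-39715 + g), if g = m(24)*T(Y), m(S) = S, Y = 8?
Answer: -1007486414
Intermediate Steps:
g = -72 (g = 24*(-3) = -72)
(42038 - 16716)*(-39715 + g) = (42038 - 16716)*(-39715 - 72) = 25322*(-39787) = -1007486414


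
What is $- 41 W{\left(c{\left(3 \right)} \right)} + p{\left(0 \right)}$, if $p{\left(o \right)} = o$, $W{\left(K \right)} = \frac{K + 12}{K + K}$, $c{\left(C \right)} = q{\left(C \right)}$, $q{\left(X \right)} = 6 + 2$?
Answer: $- \frac{205}{4} \approx -51.25$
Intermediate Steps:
$q{\left(X \right)} = 8$
$c{\left(C \right)} = 8$
$W{\left(K \right)} = \frac{12 + K}{2 K}$
$- 41 W{\left(c{\left(3 \right)} \right)} + p{\left(0 \right)} = - 41 \frac{12 + 8}{2 \cdot 8} + 0 = - 41 \cdot \frac{1}{2} \cdot \frac{1}{8} \cdot 20 + 0 = \left(-41\right) \frac{5}{4} + 0 = - \frac{205}{4} + 0 = - \frac{205}{4}$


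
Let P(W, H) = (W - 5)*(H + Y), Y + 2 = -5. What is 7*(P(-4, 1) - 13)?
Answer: 287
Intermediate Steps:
Y = -7 (Y = -2 - 5 = -7)
P(W, H) = (-7 + H)*(-5 + W) (P(W, H) = (W - 5)*(H - 7) = (-5 + W)*(-7 + H) = (-7 + H)*(-5 + W))
7*(P(-4, 1) - 13) = 7*((35 - 7*(-4) - 5*1 + 1*(-4)) - 13) = 7*((35 + 28 - 5 - 4) - 13) = 7*(54 - 13) = 7*41 = 287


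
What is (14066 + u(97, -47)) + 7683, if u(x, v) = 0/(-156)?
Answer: 21749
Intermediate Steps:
u(x, v) = 0 (u(x, v) = 0*(-1/156) = 0)
(14066 + u(97, -47)) + 7683 = (14066 + 0) + 7683 = 14066 + 7683 = 21749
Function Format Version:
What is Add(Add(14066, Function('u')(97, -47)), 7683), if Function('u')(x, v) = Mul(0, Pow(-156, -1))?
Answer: 21749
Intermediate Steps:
Function('u')(x, v) = 0 (Function('u')(x, v) = Mul(0, Rational(-1, 156)) = 0)
Add(Add(14066, Function('u')(97, -47)), 7683) = Add(Add(14066, 0), 7683) = Add(14066, 7683) = 21749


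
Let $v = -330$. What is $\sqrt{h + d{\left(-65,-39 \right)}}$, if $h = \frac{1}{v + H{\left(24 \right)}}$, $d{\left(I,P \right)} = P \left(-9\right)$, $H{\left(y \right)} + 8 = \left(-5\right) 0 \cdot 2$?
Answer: $\frac{\sqrt{237274}}{26} \approx 18.735$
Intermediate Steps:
$H{\left(y \right)} = -8$ ($H{\left(y \right)} = -8 + \left(-5\right) 0 \cdot 2 = -8 + 0 \cdot 2 = -8 + 0 = -8$)
$d{\left(I,P \right)} = - 9 P$
$h = - \frac{1}{338}$ ($h = \frac{1}{-330 - 8} = \frac{1}{-338} = - \frac{1}{338} \approx -0.0029586$)
$\sqrt{h + d{\left(-65,-39 \right)}} = \sqrt{- \frac{1}{338} - -351} = \sqrt{- \frac{1}{338} + 351} = \sqrt{\frac{118637}{338}} = \frac{\sqrt{237274}}{26}$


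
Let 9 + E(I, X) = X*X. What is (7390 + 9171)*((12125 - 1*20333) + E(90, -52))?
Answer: -91300793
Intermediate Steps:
E(I, X) = -9 + X² (E(I, X) = -9 + X*X = -9 + X²)
(7390 + 9171)*((12125 - 1*20333) + E(90, -52)) = (7390 + 9171)*((12125 - 1*20333) + (-9 + (-52)²)) = 16561*((12125 - 20333) + (-9 + 2704)) = 16561*(-8208 + 2695) = 16561*(-5513) = -91300793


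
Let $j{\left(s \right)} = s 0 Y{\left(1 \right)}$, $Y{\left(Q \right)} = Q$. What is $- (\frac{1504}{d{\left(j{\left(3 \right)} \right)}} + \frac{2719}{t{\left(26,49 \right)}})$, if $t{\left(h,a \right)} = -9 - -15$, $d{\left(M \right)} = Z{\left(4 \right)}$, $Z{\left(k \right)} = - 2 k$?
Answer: $- \frac{1591}{6} \approx -265.17$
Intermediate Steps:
$j{\left(s \right)} = 0$ ($j{\left(s \right)} = s 0 \cdot 1 = 0 \cdot 1 = 0$)
$d{\left(M \right)} = -8$ ($d{\left(M \right)} = \left(-2\right) 4 = -8$)
$t{\left(h,a \right)} = 6$ ($t{\left(h,a \right)} = -9 + 15 = 6$)
$- (\frac{1504}{d{\left(j{\left(3 \right)} \right)}} + \frac{2719}{t{\left(26,49 \right)}}) = - (\frac{1504}{-8} + \frac{2719}{6}) = - (1504 \left(- \frac{1}{8}\right) + 2719 \cdot \frac{1}{6}) = - (-188 + \frac{2719}{6}) = \left(-1\right) \frac{1591}{6} = - \frac{1591}{6}$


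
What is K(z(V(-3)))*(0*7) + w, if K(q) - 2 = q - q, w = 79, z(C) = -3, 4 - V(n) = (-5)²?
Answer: 79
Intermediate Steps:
V(n) = -21 (V(n) = 4 - 1*(-5)² = 4 - 1*25 = 4 - 25 = -21)
K(q) = 2 (K(q) = 2 + (q - q) = 2 + 0 = 2)
K(z(V(-3)))*(0*7) + w = 2*(0*7) + 79 = 2*0 + 79 = 0 + 79 = 79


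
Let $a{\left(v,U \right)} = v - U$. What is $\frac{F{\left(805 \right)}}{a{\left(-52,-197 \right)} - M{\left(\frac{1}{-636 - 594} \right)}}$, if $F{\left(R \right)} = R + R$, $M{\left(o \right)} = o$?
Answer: $\frac{1980300}{178351} \approx 11.103$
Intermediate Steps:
$F{\left(R \right)} = 2 R$
$\frac{F{\left(805 \right)}}{a{\left(-52,-197 \right)} - M{\left(\frac{1}{-636 - 594} \right)}} = \frac{2 \cdot 805}{\left(-52 - -197\right) - \frac{1}{-636 - 594}} = \frac{1610}{\left(-52 + 197\right) - \frac{1}{-1230}} = \frac{1610}{145 - - \frac{1}{1230}} = \frac{1610}{145 + \frac{1}{1230}} = \frac{1610}{\frac{178351}{1230}} = 1610 \cdot \frac{1230}{178351} = \frac{1980300}{178351}$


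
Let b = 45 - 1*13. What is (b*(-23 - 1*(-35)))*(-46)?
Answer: -17664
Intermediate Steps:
b = 32 (b = 45 - 13 = 32)
(b*(-23 - 1*(-35)))*(-46) = (32*(-23 - 1*(-35)))*(-46) = (32*(-23 + 35))*(-46) = (32*12)*(-46) = 384*(-46) = -17664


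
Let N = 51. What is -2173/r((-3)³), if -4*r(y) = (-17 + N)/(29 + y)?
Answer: 8692/17 ≈ 511.29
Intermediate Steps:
r(y) = -17/(2*(29 + y)) (r(y) = -(-17 + 51)/(4*(29 + y)) = -17/(2*(29 + y)))
-2173/r((-3)³) = -2173/((-17/(58 + 2*(-3)³))) = -2173/((-17/(58 + 2*(-27)))) = -2173/((-17/(58 - 54))) = -2173/((-17/4)) = -2173/((-17*¼)) = -2173/(-17/4) = -2173*(-4/17) = 8692/17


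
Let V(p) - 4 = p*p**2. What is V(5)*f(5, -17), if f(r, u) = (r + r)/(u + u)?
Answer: -645/17 ≈ -37.941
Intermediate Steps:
V(p) = 4 + p**3 (V(p) = 4 + p*p**2 = 4 + p**3)
f(r, u) = r/u (f(r, u) = (2*r)/((2*u)) = (2*r)*(1/(2*u)) = r/u)
V(5)*f(5, -17) = (4 + 5**3)*(5/(-17)) = (4 + 125)*(5*(-1/17)) = 129*(-5/17) = -645/17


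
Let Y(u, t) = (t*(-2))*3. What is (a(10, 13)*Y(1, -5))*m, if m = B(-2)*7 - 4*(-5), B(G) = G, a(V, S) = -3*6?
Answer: -3240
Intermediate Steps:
a(V, S) = -18
Y(u, t) = -6*t (Y(u, t) = -2*t*3 = -6*t)
m = 6 (m = -2*7 - 4*(-5) = -14 + 20 = 6)
(a(10, 13)*Y(1, -5))*m = -(-108)*(-5)*6 = -18*30*6 = -540*6 = -3240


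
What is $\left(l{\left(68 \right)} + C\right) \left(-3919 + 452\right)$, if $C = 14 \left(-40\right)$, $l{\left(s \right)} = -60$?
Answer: $2149540$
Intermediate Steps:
$C = -560$
$\left(l{\left(68 \right)} + C\right) \left(-3919 + 452\right) = \left(-60 - 560\right) \left(-3919 + 452\right) = \left(-620\right) \left(-3467\right) = 2149540$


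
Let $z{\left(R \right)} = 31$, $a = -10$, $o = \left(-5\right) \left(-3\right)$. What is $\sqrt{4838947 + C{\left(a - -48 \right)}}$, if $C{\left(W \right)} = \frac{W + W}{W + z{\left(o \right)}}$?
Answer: $\frac{\sqrt{23038231911}}{69} \approx 2199.8$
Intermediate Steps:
$o = 15$
$C{\left(W \right)} = \frac{2 W}{31 + W}$ ($C{\left(W \right)} = \frac{W + W}{W + 31} = \frac{2 W}{31 + W}$)
$\sqrt{4838947 + C{\left(a - -48 \right)}} = \sqrt{4838947 + \frac{2 \left(-10 - -48\right)}{31 - -38}} = \sqrt{4838947 + \frac{2 \left(-10 + 48\right)}{31 + \left(-10 + 48\right)}} = \sqrt{4838947 + 2 \cdot 38 \frac{1}{31 + 38}} = \sqrt{4838947 + 2 \cdot 38 \cdot \frac{1}{69}} = \sqrt{4838947 + \frac{76}{69}} = \sqrt{\frac{333887419}{69}} = \frac{\sqrt{23038231911}}{69}$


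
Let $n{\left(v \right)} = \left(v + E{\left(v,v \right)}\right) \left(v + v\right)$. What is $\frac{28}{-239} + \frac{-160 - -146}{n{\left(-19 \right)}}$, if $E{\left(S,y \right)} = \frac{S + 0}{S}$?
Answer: $- \frac{11249}{81738} \approx -0.13762$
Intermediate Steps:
$E{\left(S,y \right)} = 1$ ($E{\left(S,y \right)} = \frac{S}{S} = 1$)
$n{\left(v \right)} = 2 v \left(1 + v\right)$ ($n{\left(v \right)} = \left(v + 1\right) \left(v + v\right) = \left(1 + v\right) 2 v = 2 v \left(1 + v\right)$)
$\frac{28}{-239} + \frac{-160 - -146}{n{\left(-19 \right)}} = \frac{28}{-239} + \frac{-160 - -146}{2 \left(-19\right) \left(1 - 19\right)} = 28 \left(- \frac{1}{239}\right) + \frac{-160 + 146}{2 \left(-19\right) \left(-18\right)} = - \frac{28}{239} - \frac{14}{684} = - \frac{28}{239} - \frac{7}{342} = - \frac{11249}{81738}$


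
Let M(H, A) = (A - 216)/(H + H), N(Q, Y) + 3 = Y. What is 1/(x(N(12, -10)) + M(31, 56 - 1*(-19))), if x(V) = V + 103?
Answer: 62/5439 ≈ 0.011399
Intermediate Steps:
N(Q, Y) = -3 + Y
x(V) = 103 + V
M(H, A) = (-216 + A)/(2*H) (M(H, A) = (-216 + A)/((2*H)) = (-216 + A)*(1/(2*H)) = (-216 + A)/(2*H))
1/(x(N(12, -10)) + M(31, 56 - 1*(-19))) = 1/((103 + (-3 - 10)) + (1/2)*(-216 + (56 - 1*(-19)))/31) = 1/((103 - 13) + (1/2)*(1/31)*(-216 + (56 + 19))) = 1/(90 + (1/2)*(1/31)*(-216 + 75)) = 1/(90 + (1/2)*(1/31)*(-141)) = 1/(90 - 141/62) = 1/(5439/62) = 62/5439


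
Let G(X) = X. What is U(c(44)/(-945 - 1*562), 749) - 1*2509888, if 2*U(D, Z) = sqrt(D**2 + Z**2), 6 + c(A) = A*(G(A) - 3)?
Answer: -2509888 + sqrt(1274063992853)/3014 ≈ -2.5095e+6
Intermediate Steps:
c(A) = -6 + A*(-3 + A) (c(A) = -6 + A*(A - 3) = -6 + A*(-3 + A))
U(D, Z) = sqrt(D**2 + Z**2)/2
U(c(44)/(-945 - 1*562), 749) - 1*2509888 = sqrt(((-6 + 44**2 - 3*44)/(-945 - 1*562))**2 + 749**2)/2 - 1*2509888 = sqrt(((-6 + 1936 - 132)/(-945 - 562))**2 + 561001)/2 - 2509888 = sqrt((1798/(-1507))**2 + 561001)/2 - 2509888 = sqrt((1798*(-1/1507))**2 + 561001)/2 - 2509888 = sqrt((-1798/1507)**2 + 561001)/2 - 2509888 = sqrt(3232804/2271049 + 561001)/2 - 2509888 = sqrt(1274063992853/2271049)/2 - 2509888 = (sqrt(1274063992853)/1507)/2 - 2509888 = sqrt(1274063992853)/3014 - 2509888 = -2509888 + sqrt(1274063992853)/3014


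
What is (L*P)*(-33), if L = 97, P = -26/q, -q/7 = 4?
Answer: -41613/14 ≈ -2972.4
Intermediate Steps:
q = -28 (q = -7*4 = -28)
P = 13/14 (P = -26/(-28) = -26*(-1/28) = 13/14 ≈ 0.92857)
(L*P)*(-33) = (97*(13/14))*(-33) = (1261/14)*(-33) = -41613/14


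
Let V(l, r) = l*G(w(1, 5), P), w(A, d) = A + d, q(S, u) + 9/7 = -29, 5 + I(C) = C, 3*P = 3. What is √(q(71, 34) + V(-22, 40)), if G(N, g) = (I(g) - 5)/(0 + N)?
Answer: √133/7 ≈ 1.6475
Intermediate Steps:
P = 1 (P = (⅓)*3 = 1)
I(C) = -5 + C
q(S, u) = -212/7 (q(S, u) = -9/7 - 29 = -212/7)
G(N, g) = (-10 + g)/N (G(N, g) = ((-5 + g) - 5)/(0 + N) = (-10 + g)/N)
V(l, r) = -3*l/2 (V(l, r) = l*((-10 + 1)/(1 + 5)) = l*(-9/6) = l*((⅙)*(-9)) = l*(-3/2) = -3*l/2)
√(q(71, 34) + V(-22, 40)) = √(-212/7 - 3/2*(-22)) = √(-212/7 + 33) = √(19/7) = √133/7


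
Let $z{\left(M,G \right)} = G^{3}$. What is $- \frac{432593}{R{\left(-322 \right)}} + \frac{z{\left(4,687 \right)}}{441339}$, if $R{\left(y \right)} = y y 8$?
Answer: $\frac{12798063008609}{17432302048} \approx 734.16$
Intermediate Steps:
$R{\left(y \right)} = 8 y^{2}$ ($R{\left(y \right)} = y^{2} \cdot 8 = 8 y^{2}$)
$- \frac{432593}{R{\left(-322 \right)}} + \frac{z{\left(4,687 \right)}}{441339} = - \frac{432593}{8 \left(-322\right)^{2}} + \frac{687^{3}}{441339} = - \frac{432593}{8 \cdot 103684} + 324242703 \cdot \frac{1}{441339} = - \frac{432593}{829472} + \frac{108080901}{147113} = \left(-432593\right) \frac{1}{829472} + \frac{108080901}{147113} = - \frac{61799}{118496} + \frac{108080901}{147113} = \frac{12798063008609}{17432302048}$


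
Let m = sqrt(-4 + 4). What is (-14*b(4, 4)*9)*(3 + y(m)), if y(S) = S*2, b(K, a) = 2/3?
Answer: -252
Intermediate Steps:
b(K, a) = 2/3 (b(K, a) = 2*(1/3) = 2/3)
m = 0 (m = sqrt(0) = 0)
y(S) = 2*S
(-14*b(4, 4)*9)*(3 + y(m)) = (-14*2/3*9)*(3 + 2*0) = (-28/3*9)*(3 + 0) = -84*3 = -252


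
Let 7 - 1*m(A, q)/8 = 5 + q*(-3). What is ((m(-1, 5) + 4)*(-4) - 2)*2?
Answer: -1124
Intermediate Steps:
m(A, q) = 16 + 24*q (m(A, q) = 56 - 8*(5 + q*(-3)) = 56 - 8*(5 - 3*q) = 56 + (-40 + 24*q) = 16 + 24*q)
((m(-1, 5) + 4)*(-4) - 2)*2 = (((16 + 24*5) + 4)*(-4) - 2)*2 = (((16 + 120) + 4)*(-4) - 2)*2 = ((136 + 4)*(-4) - 2)*2 = (140*(-4) - 2)*2 = (-560 - 2)*2 = -562*2 = -1124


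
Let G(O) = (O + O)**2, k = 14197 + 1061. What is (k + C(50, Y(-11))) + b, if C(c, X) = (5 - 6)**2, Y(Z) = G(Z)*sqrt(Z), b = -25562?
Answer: -10303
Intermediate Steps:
k = 15258
G(O) = 4*O**2 (G(O) = (2*O)**2 = 4*O**2)
Y(Z) = 4*Z**(5/2) (Y(Z) = (4*Z**2)*sqrt(Z) = 4*Z**(5/2))
C(c, X) = 1 (C(c, X) = (-1)**2 = 1)
(k + C(50, Y(-11))) + b = (15258 + 1) - 25562 = 15259 - 25562 = -10303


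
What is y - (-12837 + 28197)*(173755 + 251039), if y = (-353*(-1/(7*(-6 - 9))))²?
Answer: -71936315011391/11025 ≈ -6.5248e+9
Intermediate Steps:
y = 124609/11025 (y = (-353/((-7*(-15))))² = (-353/105)² = 124609/11025 ≈ 11.302)
y - (-12837 + 28197)*(173755 + 251039) = 124609/11025 - (-12837 + 28197)*(173755 + 251039) = 124609/11025 - 15360*424794 = 124609/11025 - 1*6524835840 = 124609/11025 - 6524835840 = -71936315011391/11025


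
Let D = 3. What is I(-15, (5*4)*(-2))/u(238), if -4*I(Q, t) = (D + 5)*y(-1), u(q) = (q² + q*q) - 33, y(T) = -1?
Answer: 2/113255 ≈ 1.7659e-5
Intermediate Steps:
u(q) = -33 + 2*q² (u(q) = (q² + q²) - 33 = 2*q² - 33 = -33 + 2*q²)
I(Q, t) = 2 (I(Q, t) = -(3 + 5)*(-1)/4 = -2*(-1) = -¼*(-8) = 2)
I(-15, (5*4)*(-2))/u(238) = 2/(-33 + 2*238²) = 2/(-33 + 2*56644) = 2/(-33 + 113288) = 2/113255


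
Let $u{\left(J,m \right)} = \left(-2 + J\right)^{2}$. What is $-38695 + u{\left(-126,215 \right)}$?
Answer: $-22311$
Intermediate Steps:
$-38695 + u{\left(-126,215 \right)} = -38695 + \left(-2 - 126\right)^{2} = -38695 + \left(-128\right)^{2} = -38695 + 16384 = -22311$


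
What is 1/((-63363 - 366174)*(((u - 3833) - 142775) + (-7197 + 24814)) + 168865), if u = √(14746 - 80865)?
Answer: I/(429537*√66119 + 55406576032*I) ≈ 1.8048e-11 + 3.5978e-14*I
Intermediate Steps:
u = I*√66119 (u = √(-66119) = I*√66119 ≈ 257.14*I)
1/((-63363 - 366174)*(((u - 3833) - 142775) + (-7197 + 24814)) + 168865) = 1/((-63363 - 366174)*(((I*√66119 - 3833) - 142775) + (-7197 + 24814)) + 168865) = 1/(-429537*(((-3833 + I*√66119) - 142775) + 17617) + 168865) = 1/(-429537*((-146608 + I*√66119) + 17617) + 168865) = 1/(-429537*(-128991 + I*√66119) + 168865) = 1/((55406407167 - 429537*I*√66119) + 168865) = 1/(55406576032 - 429537*I*√66119)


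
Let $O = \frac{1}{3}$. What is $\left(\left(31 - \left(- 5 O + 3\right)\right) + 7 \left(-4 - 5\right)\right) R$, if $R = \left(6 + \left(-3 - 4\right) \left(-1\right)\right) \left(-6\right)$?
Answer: $2600$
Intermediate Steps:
$O = \frac{1}{3} \approx 0.33333$
$R = -78$ ($R = \left(6 - -7\right) \left(-6\right) = \left(6 + 7\right) \left(-6\right) = 13 \left(-6\right) = -78$)
$\left(\left(31 - \left(- 5 O + 3\right)\right) + 7 \left(-4 - 5\right)\right) R = \left(\left(31 - \left(\left(-5\right) \frac{1}{3} + 3\right)\right) + 7 \left(-4 - 5\right)\right) \left(-78\right) = \left(\left(31 - \left(- \frac{5}{3} + 3\right)\right) + 7 \left(-9\right)\right) \left(-78\right) = \left(\left(31 - \frac{4}{3}\right) - 63\right) \left(-78\right) = \left(\frac{89}{3} - 63\right) \left(-78\right) = \left(- \frac{100}{3}\right) \left(-78\right) = 2600$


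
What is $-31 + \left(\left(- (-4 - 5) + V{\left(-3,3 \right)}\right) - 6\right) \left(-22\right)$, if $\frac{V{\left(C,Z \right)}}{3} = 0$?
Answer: $-97$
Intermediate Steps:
$V{\left(C,Z \right)} = 0$ ($V{\left(C,Z \right)} = 3 \cdot 0 = 0$)
$-31 + \left(\left(- (-4 - 5) + V{\left(-3,3 \right)}\right) - 6\right) \left(-22\right) = -31 + \left(\left(- (-4 - 5) + 0\right) - 6\right) \left(-22\right) = -31 + \left(\left(\left(-1\right) \left(-9\right) + 0\right) - 6\right) \left(-22\right) = -31 + \left(\left(9 + 0\right) - 6\right) \left(-22\right) = -31 + \left(9 - 6\right) \left(-22\right) = -31 + 3 \left(-22\right) = -31 - 66 = -97$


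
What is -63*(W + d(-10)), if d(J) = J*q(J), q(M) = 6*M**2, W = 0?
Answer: 378000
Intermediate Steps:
d(J) = 6*J**3 (d(J) = J*(6*J**2) = 6*J**3)
-63*(W + d(-10)) = -63*(0 + 6*(-10)**3) = -63*(0 + 6*(-1000)) = -63*(0 - 6000) = -63*(-6000) = 378000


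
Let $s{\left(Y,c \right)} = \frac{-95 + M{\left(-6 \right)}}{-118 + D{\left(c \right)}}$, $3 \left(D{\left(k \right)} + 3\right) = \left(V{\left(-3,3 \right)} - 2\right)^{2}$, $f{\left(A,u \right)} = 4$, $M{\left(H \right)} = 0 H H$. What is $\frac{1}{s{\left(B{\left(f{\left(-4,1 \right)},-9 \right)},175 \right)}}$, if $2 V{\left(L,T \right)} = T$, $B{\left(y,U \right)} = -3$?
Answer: $\frac{1451}{1140} \approx 1.2728$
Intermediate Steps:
$M{\left(H \right)} = 0$ ($M{\left(H \right)} = 0 H = 0$)
$V{\left(L,T \right)} = \frac{T}{2}$
$D{\left(k \right)} = - \frac{35}{12}$ ($D{\left(k \right)} = -3 + \frac{\left(\frac{1}{2} \cdot 3 - 2\right)^{2}}{3} = -3 + \frac{\left(\frac{3}{2} - 2\right)^{2}}{3} = -3 + \frac{\left(- \frac{1}{2}\right)^{2}}{3} = -3 + \frac{1}{3} \cdot \frac{1}{4} = -3 + \frac{1}{12} = - \frac{35}{12}$)
$s{\left(Y,c \right)} = \frac{1140}{1451}$ ($s{\left(Y,c \right)} = \frac{-95 + 0}{-118 - \frac{35}{12}} = - \frac{95}{- \frac{1451}{12}} = \left(-95\right) \left(- \frac{12}{1451}\right) = \frac{1140}{1451}$)
$\frac{1}{s{\left(B{\left(f{\left(-4,1 \right)},-9 \right)},175 \right)}} = \frac{1}{\frac{1140}{1451}} = \frac{1451}{1140}$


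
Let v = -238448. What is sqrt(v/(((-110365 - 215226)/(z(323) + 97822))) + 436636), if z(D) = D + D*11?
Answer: 2*sqrt(276444096023055)/46513 ≈ 714.92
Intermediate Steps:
z(D) = 12*D (z(D) = D + 11*D = 12*D)
sqrt(v/(((-110365 - 215226)/(z(323) + 97822))) + 436636) = sqrt(-238448*(12*323 + 97822)/(-110365 - 215226) + 436636) = sqrt(-238448/((-325591/(3876 + 97822))) + 436636) = sqrt(-238448/((-325591/101698)) + 436636) = sqrt(-238448/((-325591*1/101698)) + 436636) = sqrt(-238448/(-325591/101698) + 436636) = sqrt(-238448*(-101698/325591) + 436636) = sqrt(3464240672/46513 + 436636) = sqrt(23773490940/46513) = 2*sqrt(276444096023055)/46513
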